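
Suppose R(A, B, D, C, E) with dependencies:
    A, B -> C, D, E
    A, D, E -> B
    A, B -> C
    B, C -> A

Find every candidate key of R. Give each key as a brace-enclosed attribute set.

{A, B}⁺ = {A, B, C, D, E}, which is every attribute, so {A, B} is a candidate key.
{B, C}⁺ = {A, B, C, D, E}, which is every attribute, so {B, C} is a candidate key.
{A, D, E}⁺ = {A, B, C, D, E}, which is every attribute, so {A, D, E} is a candidate key.
No proper subset of any of these is a key, and no other minimal superkey exists.

{A, B}, {A, D, E}, {B, C}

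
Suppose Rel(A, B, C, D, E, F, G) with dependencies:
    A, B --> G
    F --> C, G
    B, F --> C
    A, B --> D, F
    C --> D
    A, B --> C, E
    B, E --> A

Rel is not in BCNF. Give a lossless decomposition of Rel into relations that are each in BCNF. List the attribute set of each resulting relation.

Candidate keys of the original relation: {A, B}, {B, E}.
Within {A, B, C, D, E, F, G}: {F}⁺ ∩ {A, B, C, D, E, F, G} = {C, D, F, G}, not the whole set, so F --> C, D, G violates BCNF; decompose into {C, D, F, G} and {A, B, E, F}.
Within {C, D, F, G}: {C}⁺ ∩ {C, D, F, G} = {C, D}, not the whole set, so C --> D violates BCNF; decompose into {C, D} and {C, F, G}.
{C, D} is in BCNF.
{C, F, G} is in BCNF.
{A, B, E, F} is in BCNF.

{A, B, E, F}; {C, D}; {C, F, G}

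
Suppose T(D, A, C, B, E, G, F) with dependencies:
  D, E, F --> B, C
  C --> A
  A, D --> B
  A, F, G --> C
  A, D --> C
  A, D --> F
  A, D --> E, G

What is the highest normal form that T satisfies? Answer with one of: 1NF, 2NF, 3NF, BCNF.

Candidate keys: {A, D}, {C, D}, {D, E, F}. Prime attributes: {A, C, D, E, F}.
C --> A: {C}⁺ = {A, C}, which is not all of the attributes, so the left side is not a superkey — BCNF is violated.
Its right-hand attributes {A} are all prime, as are those of every other non-superkey FD — the relation is in 3NF.

3NF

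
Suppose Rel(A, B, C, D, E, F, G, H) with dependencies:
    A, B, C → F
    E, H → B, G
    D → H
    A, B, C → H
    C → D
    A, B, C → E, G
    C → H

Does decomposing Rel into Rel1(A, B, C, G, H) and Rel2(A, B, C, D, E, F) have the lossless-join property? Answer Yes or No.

Common attributes: {A, B, C}; their closure is {A, B, C, D, E, F, G, H}.
Since Rel1 ⊆ {A, B, C, D, E, F, G, H}, the intersection is a superkey of Rel1; the decomposition is lossless.

Yes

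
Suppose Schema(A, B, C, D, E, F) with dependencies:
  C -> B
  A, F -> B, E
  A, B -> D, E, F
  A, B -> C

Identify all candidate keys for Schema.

Attributes never on any right-hand side: {A} — every candidate key must contain it.
Closure of {A, B} is {A, B, C, D, E, F}, the whole schema; {A, B} is a candidate key.
Closure of {A, C} is {A, B, C, D, E, F}, the whole schema; {A, C} is a candidate key.
Closure of {A, F} is {A, B, C, D, E, F}, the whole schema; {A, F} is a candidate key.
No proper subset of any of these is a key, and no other minimal superkey exists.

{A, B}, {A, C}, {A, F}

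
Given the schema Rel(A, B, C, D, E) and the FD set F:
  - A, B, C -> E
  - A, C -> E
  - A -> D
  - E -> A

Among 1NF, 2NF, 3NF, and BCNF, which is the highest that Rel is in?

1NF

Candidate keys: {A, B, C}, {B, C, E}. Prime attributes: {A, B, C, E}.
For A, C -> E we have {A, C}⁺ = {A, C, D, E}; {A, C} is not a superkey, so BCNF fails.
Because {D} is non-prime and the left side of A -> D is not a superkey, the relation is not in 3NF.
{A} is a proper subset of the key {A, B, C}, and {A}⁺ contains the non-prime attribute {D} — a partial dependency, so 2NF is violated.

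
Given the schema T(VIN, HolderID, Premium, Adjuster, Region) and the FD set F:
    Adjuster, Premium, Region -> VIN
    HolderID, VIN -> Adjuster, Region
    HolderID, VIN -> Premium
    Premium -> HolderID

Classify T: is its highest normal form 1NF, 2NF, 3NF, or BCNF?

Candidate keys: {Adjuster, Premium, Region}, {HolderID, VIN}, {Premium, VIN}. Prime attributes: {Adjuster, HolderID, Premium, Region, VIN}.
Premium -> HolderID: {Premium}⁺ = {HolderID, Premium}, which is not all of the attributes, so the left side is not a superkey — BCNF is violated.
Its right-hand attributes {HolderID} are all prime, as are those of every other non-superkey FD — the relation is in 3NF.

3NF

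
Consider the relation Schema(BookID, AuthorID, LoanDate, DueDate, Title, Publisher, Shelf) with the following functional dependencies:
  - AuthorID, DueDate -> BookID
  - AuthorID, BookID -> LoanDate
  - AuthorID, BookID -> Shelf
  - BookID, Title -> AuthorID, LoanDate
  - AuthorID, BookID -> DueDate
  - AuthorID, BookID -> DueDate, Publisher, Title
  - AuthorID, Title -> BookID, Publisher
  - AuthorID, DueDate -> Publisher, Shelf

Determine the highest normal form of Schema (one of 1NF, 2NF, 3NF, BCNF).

BCNF

Candidate keys: {AuthorID, BookID}, {AuthorID, DueDate}, {AuthorID, Title}, {BookID, Title}. Prime attributes: {AuthorID, BookID, DueDate, Title}.
The left-hand side of every FD is a superkey, so BCNF is satisfied.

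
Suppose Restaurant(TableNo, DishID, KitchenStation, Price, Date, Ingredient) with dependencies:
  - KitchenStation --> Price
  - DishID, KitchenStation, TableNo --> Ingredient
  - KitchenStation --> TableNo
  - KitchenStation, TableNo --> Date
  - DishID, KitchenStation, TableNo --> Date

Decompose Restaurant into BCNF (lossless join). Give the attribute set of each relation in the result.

Candidate key of the original relation: {DishID, KitchenStation}.
Within {Date, DishID, Ingredient, KitchenStation, Price, TableNo}: {KitchenStation}⁺ ∩ {Date, DishID, Ingredient, KitchenStation, Price, TableNo} = {Date, KitchenStation, Price, TableNo}, not the whole set, so KitchenStation --> Date, Price, TableNo violates BCNF; decompose into {Date, KitchenStation, Price, TableNo} and {DishID, Ingredient, KitchenStation}.
{Date, KitchenStation, Price, TableNo} is in BCNF.
{DishID, Ingredient, KitchenStation} is in BCNF.

{Date, KitchenStation, Price, TableNo}; {DishID, Ingredient, KitchenStation}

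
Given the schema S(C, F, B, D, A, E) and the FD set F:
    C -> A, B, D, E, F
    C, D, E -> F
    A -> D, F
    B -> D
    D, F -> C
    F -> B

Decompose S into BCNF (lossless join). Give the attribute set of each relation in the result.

{A, B, C, E, F}; {B, D}

Candidate keys of the original relation: {A}, {C}, {F}.
In {A, B, C, D, E, F}, {B} is not a superkey ({B}⁺ restricted to this set is {B, D}), so split on B -> D into {B, D} and {A, B, C, E, F}.
{B, D}: every determinant is a superkey — BCNF.
{A, B, C, E, F}: every determinant is a superkey — BCNF.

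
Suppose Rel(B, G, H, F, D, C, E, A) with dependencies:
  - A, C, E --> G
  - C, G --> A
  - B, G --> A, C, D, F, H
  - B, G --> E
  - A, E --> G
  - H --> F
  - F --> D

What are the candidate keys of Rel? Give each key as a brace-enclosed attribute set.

No FD produces {B}, so it must be in every candidate key.
{B, G}⁺ = {A, B, C, D, E, F, G, H}, which is every attribute, so {B, G} is a candidate key.
{A, B, E}⁺ = {A, B, C, D, E, F, G, H}, which is every attribute, so {A, B, E} is a candidate key.
Any other superkey properly contains one of these, so there are no further candidate keys.

{A, B, E}, {B, G}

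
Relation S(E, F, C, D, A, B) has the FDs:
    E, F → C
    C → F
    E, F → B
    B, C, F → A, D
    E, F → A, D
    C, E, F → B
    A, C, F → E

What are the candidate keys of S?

{A, C}, {B, C}, {C, E}, {E, F}

{A, C}⁺ = {A, B, C, D, E, F} — all of the relation — so {A, C} is a candidate key.
{B, C}⁺ = {A, B, C, D, E, F} — all of the relation — so {B, C} is a candidate key.
{C, E}⁺ = {A, B, C, D, E, F} — all of the relation — so {C, E} is a candidate key.
{E, F}⁺ = {A, B, C, D, E, F} — all of the relation — so {E, F} is a candidate key.
Any other superkey properly contains one of these, so there are no further candidate keys.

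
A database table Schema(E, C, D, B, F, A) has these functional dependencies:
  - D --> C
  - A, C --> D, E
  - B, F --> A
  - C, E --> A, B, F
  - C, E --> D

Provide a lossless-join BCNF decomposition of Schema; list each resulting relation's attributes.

{A, B, F}; {B, D, E, F}; {C, D}

Candidate keys of the original relation: {A, C}, {A, D}, {B, C, F}, {B, D, F}, {C, E}, {D, E}.
In {A, B, C, D, E, F}, {D} is not a superkey ({D}⁺ restricted to this set is {C, D}), so split on D --> C into {C, D} and {A, B, D, E, F}.
{C, D} has no BCNF violation.
In {A, B, D, E, F}, {B, F} is not a superkey ({B, F}⁺ restricted to this set is {A, B, F}), so split on B, F --> A into {A, B, F} and {B, D, E, F}.
{A, B, F} has no BCNF violation.
{B, D, E, F} has no BCNF violation.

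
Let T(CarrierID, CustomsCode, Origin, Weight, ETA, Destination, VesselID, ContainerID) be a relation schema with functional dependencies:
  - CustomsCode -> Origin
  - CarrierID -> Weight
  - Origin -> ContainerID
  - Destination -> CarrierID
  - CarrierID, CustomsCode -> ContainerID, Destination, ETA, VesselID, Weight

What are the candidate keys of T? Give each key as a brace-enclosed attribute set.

No FD produces {CustomsCode}, so it must be in every candidate key.
{CarrierID, CustomsCode} is a candidate key since {CarrierID, CustomsCode}⁺ = {CarrierID, ContainerID, CustomsCode, Destination, ETA, Origin, VesselID, Weight} covers every attribute.
{CustomsCode, Destination} is a candidate key since {CustomsCode, Destination}⁺ = {CarrierID, ContainerID, CustomsCode, Destination, ETA, Origin, VesselID, Weight} covers every attribute.
These are minimal and exhaustive — every other superkey contains one of them.

{CarrierID, CustomsCode}, {CustomsCode, Destination}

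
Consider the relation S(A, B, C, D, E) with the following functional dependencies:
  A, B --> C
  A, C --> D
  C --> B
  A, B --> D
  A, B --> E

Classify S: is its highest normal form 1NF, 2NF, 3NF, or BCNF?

3NF

Candidate keys: {A, B}, {A, C}. Prime attributes: {A, B, C}.
C --> B: {C}⁺ = {B, C}, which is not all of the attributes, so the left side is not a superkey — BCNF is violated.
Its right-hand attributes {B} are all prime, as are those of every other non-superkey FD — the relation is in 3NF.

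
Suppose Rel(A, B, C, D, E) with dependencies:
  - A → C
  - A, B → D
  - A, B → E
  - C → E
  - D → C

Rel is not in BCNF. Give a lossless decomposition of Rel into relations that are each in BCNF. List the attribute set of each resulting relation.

Candidate key of the original relation: {A, B}.
In {A, B, C, D, E}, {A} is not a superkey ({A}⁺ restricted to this set is {A, C, E}), so split on A → C, E into {A, C, E} and {A, B, D}.
In {A, C, E}, {C} is not a superkey ({C}⁺ restricted to this set is {C, E}), so split on C → E into {C, E} and {A, C}.
{C, E}: every determinant is a superkey — BCNF.
{A, C}: every determinant is a superkey — BCNF.
{A, B, D}: every determinant is a superkey — BCNF.

{A, B, D}; {A, C}; {C, E}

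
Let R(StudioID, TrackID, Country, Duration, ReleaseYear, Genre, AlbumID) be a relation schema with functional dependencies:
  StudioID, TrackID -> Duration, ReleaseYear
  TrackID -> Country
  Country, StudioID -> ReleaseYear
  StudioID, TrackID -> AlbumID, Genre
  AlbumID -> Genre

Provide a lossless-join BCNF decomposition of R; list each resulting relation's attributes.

Candidate key of the original relation: {StudioID, TrackID}.
{AlbumID, Country, Duration, Genre, ReleaseYear, StudioID, TrackID}: {TrackID} determines {Country, TrackID} here but is not a superkey — split on TrackID -> Country, giving {Country, TrackID} and {AlbumID, Duration, Genre, ReleaseYear, StudioID, TrackID}.
{Country, TrackID} has no BCNF violation.
{AlbumID, Duration, Genre, ReleaseYear, StudioID, TrackID}: {AlbumID} determines {AlbumID, Genre} here but is not a superkey — split on AlbumID -> Genre, giving {AlbumID, Genre} and {AlbumID, Duration, ReleaseYear, StudioID, TrackID}.
{AlbumID, Genre} has no BCNF violation.
{AlbumID, Duration, ReleaseYear, StudioID, TrackID} has no BCNF violation.

{AlbumID, Duration, ReleaseYear, StudioID, TrackID}; {AlbumID, Genre}; {Country, TrackID}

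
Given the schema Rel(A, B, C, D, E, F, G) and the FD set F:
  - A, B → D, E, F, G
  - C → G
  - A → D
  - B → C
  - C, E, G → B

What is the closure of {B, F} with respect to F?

Start with {B, F}.
B → C applies; add {C} → now {B, C, F}.
C → G applies; add {G} → now {B, C, F, G}.
No further FD applies.

{B, C, F, G}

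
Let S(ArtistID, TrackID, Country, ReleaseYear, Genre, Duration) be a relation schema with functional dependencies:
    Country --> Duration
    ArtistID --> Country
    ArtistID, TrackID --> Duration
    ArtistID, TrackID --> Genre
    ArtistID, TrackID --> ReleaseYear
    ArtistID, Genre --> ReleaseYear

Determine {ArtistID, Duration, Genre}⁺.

Start with {ArtistID, Duration, Genre}.
ArtistID --> Country applies; add {Country} → now {ArtistID, Country, Duration, Genre}.
ArtistID, Genre --> ReleaseYear applies; add {ReleaseYear} → now {ArtistID, Country, Duration, Genre, ReleaseYear}.
No further FD applies.

{ArtistID, Country, Duration, Genre, ReleaseYear}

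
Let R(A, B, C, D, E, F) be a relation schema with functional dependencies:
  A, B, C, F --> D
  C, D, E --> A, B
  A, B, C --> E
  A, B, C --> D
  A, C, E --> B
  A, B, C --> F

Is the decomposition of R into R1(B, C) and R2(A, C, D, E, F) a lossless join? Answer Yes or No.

The shared attributes are {C} and {C}⁺ = {C}.
R1 ⊄ {C} and R2 ⊄ {C}, so the split is lossy.

No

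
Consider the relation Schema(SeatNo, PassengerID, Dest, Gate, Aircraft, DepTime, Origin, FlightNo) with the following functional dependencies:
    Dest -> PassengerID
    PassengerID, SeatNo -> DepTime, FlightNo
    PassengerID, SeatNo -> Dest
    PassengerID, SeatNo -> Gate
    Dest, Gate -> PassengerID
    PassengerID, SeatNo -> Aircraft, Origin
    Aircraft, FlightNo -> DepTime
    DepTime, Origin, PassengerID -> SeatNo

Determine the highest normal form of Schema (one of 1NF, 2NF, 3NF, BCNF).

3NF

Candidate keys: {Aircraft, Dest, FlightNo, Origin}, {Aircraft, FlightNo, Origin, PassengerID}, {DepTime, Dest, Origin}, {DepTime, Origin, PassengerID}, {Dest, SeatNo}, {PassengerID, SeatNo}. Prime attributes: {Aircraft, DepTime, Dest, FlightNo, Origin, PassengerID, SeatNo}.
Dest -> PassengerID: {Dest}⁺ = {Dest, PassengerID}, which is not all of the attributes, so the left side is not a superkey — BCNF is violated.
But every attribute on its right side ({PassengerID}) is prime, and the same holds for every other non-superkey FD, so 3NF still holds.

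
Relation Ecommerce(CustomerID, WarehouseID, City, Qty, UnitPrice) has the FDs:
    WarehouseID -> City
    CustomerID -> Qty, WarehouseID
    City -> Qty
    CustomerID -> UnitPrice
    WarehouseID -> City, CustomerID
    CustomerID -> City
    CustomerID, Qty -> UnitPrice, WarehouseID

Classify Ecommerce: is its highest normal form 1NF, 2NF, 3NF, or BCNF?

2NF

Candidate keys: {CustomerID}, {WarehouseID}. Prime attributes: {CustomerID, WarehouseID}.
City -> Qty: {City}⁺ = {City, Qty}, which is not all of the attributes, so the left side is not a superkey — BCNF is violated.
City -> Qty has non-prime {Qty} on the right and a non-superkey on the left, so 3NF fails.
Every candidate key is a single attribute, so no partial dependency is possible; 2NF holds.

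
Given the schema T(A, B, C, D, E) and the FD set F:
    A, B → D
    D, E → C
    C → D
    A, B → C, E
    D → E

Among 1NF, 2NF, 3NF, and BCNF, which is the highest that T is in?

2NF

Candidate key: {A, B}. Prime attributes: {A, B}.
D, E → C breaks BCNF: {D, E}⁺ = {C, D, E}, so {D, E} is not a superkey.
Because {C} is non-prime and the left side of D, E → C is not a superkey, the relation is not in 3NF.
No non-prime attribute depends on a proper subset of any candidate key, so 2NF holds.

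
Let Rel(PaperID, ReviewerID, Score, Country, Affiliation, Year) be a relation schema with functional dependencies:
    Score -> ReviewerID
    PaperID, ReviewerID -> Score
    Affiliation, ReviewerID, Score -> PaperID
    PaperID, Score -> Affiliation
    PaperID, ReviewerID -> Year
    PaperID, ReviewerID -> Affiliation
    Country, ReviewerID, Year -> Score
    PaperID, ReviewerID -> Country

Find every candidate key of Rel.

{Affiliation, Score}⁺ = {Affiliation, Country, PaperID, ReviewerID, Score, Year} — all of the relation — so {Affiliation, Score} is a candidate key.
{PaperID, ReviewerID}⁺ = {Affiliation, Country, PaperID, ReviewerID, Score, Year} — all of the relation — so {PaperID, ReviewerID} is a candidate key.
{PaperID, Score}⁺ = {Affiliation, Country, PaperID, ReviewerID, Score, Year} — all of the relation — so {PaperID, Score} is a candidate key.
{Affiliation, Country, ReviewerID, Year}⁺ = {Affiliation, Country, PaperID, ReviewerID, Score, Year} — all of the relation — so {Affiliation, Country, ReviewerID, Year} is a candidate key.
Any other superkey properly contains one of these, so there are no further candidate keys.

{Affiliation, Country, ReviewerID, Year}, {Affiliation, Score}, {PaperID, ReviewerID}, {PaperID, Score}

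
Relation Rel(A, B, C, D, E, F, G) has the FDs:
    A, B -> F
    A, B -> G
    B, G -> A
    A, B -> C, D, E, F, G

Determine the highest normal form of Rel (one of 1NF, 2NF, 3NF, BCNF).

BCNF

Candidate keys: {A, B}, {B, G}. Prime attributes: {A, B, G}.
Each dependency's left side is a superkey — BCNF holds.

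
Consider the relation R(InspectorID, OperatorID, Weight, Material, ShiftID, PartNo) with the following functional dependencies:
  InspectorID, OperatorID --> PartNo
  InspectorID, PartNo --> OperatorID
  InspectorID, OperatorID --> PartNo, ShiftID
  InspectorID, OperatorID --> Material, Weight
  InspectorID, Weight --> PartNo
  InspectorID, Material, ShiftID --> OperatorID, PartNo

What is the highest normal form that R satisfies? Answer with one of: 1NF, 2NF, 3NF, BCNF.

Candidate keys: {InspectorID, Material, ShiftID}, {InspectorID, OperatorID}, {InspectorID, PartNo}, {InspectorID, Weight}. Prime attributes: {InspectorID, Material, OperatorID, PartNo, ShiftID, Weight}.
Each dependency's left side is a superkey — BCNF holds.

BCNF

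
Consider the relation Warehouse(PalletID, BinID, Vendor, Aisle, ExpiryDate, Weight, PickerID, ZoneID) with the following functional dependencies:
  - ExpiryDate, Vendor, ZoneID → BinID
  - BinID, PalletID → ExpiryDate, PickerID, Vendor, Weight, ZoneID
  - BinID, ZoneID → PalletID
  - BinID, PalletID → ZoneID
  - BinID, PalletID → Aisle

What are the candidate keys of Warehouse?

{BinID, PalletID}⁺ = {Aisle, BinID, ExpiryDate, PalletID, PickerID, Vendor, Weight, ZoneID} — all of the relation — so {BinID, PalletID} is a candidate key.
{BinID, ZoneID}⁺ = {Aisle, BinID, ExpiryDate, PalletID, PickerID, Vendor, Weight, ZoneID} — all of the relation — so {BinID, ZoneID} is a candidate key.
{ExpiryDate, Vendor, ZoneID}⁺ = {Aisle, BinID, ExpiryDate, PalletID, PickerID, Vendor, Weight, ZoneID} — all of the relation — so {ExpiryDate, Vendor, ZoneID} is a candidate key.
These are minimal and exhaustive — every other superkey contains one of them.

{BinID, PalletID}, {BinID, ZoneID}, {ExpiryDate, Vendor, ZoneID}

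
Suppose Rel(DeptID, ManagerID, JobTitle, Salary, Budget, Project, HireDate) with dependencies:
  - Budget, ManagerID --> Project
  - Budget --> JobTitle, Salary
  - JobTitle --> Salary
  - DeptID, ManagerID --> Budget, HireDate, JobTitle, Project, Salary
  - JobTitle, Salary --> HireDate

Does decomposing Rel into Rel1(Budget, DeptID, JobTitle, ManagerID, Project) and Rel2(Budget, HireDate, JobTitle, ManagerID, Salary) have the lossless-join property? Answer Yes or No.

Rel1 ∩ Rel2 = {Budget, JobTitle, ManagerID}; its closure under F is {Budget, HireDate, JobTitle, ManagerID, Project, Salary}.
This includes all of Rel2, so the common attributes are a superkey of Rel2 — the join is lossless.

Yes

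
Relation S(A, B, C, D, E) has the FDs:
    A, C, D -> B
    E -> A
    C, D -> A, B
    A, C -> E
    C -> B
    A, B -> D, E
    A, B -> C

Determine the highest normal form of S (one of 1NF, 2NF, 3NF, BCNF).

Candidate keys: {A, B}, {A, C}, {B, E}, {C, D}, {C, E}. Prime attributes: {A, B, C, D, E}.
E -> A breaks BCNF: {E}⁺ = {A, E}, so {E} is not a superkey.
But every attribute on its right side ({A}) is prime, and the same holds for every other non-superkey FD, so 3NF still holds.

3NF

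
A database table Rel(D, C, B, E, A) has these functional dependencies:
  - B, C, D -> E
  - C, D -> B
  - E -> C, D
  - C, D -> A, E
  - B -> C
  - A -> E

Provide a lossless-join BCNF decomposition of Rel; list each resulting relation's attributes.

{A, B, D, E}; {B, C}

Candidate keys of the original relation: {A}, {B, D}, {C, D}, {E}.
Within {A, B, C, D, E}: {B}⁺ ∩ {A, B, C, D, E} = {B, C}, not the whole set, so B -> C violates BCNF; decompose into {B, C} and {A, B, D, E}.
{B, C} has no BCNF violation.
{A, B, D, E} has no BCNF violation.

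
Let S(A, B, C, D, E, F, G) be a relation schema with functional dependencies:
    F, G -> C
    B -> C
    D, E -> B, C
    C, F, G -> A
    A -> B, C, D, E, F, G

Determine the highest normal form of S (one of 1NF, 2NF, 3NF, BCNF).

Candidate keys: {A}, {F, G}. Prime attributes: {A, F, G}.
For B -> C we have {B}⁺ = {B, C}; {B} is not a superkey, so BCNF fails.
B -> C has non-prime {C} on the right and a non-superkey on the left, so 3NF fails.
Checking every proper subset of each key, none determines a non-prime attribute — 2NF is satisfied.

2NF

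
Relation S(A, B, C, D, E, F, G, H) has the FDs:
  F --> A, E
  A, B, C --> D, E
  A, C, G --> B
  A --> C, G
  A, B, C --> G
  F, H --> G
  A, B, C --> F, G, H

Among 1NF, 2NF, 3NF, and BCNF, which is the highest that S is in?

BCNF

Candidate keys: {A}, {F}. Prime attributes: {A, F}.
Each dependency's left side is a superkey — BCNF holds.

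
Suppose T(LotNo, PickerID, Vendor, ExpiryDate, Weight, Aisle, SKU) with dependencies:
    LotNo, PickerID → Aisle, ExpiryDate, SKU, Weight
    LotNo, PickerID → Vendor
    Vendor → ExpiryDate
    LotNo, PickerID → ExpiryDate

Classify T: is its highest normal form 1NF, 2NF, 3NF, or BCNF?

Candidate key: {LotNo, PickerID}. Prime attributes: {LotNo, PickerID}.
Vendor → ExpiryDate: {Vendor}⁺ = {ExpiryDate, Vendor}, which is not all of the attributes, so the left side is not a superkey — BCNF is violated.
Because {ExpiryDate} is non-prime and the left side of Vendor → ExpiryDate is not a superkey, the relation is not in 3NF.
No proper subset of a key has a non-prime attribute in its closure, so there is no partial dependency; 2NF holds.

2NF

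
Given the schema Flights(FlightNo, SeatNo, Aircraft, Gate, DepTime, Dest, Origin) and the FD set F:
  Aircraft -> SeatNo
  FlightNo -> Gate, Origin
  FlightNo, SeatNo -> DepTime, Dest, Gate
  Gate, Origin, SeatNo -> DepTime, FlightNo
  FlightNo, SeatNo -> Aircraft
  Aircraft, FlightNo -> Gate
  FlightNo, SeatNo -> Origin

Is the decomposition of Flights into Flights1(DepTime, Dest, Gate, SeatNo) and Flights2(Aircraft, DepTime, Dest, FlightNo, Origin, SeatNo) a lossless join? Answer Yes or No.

Flights1 ∩ Flights2 = {DepTime, Dest, SeatNo}; its closure under F is {DepTime, Dest, SeatNo}.
Flights1 ⊄ {DepTime, Dest, SeatNo} and Flights2 ⊄ {DepTime, Dest, SeatNo}, so the split is lossy.

No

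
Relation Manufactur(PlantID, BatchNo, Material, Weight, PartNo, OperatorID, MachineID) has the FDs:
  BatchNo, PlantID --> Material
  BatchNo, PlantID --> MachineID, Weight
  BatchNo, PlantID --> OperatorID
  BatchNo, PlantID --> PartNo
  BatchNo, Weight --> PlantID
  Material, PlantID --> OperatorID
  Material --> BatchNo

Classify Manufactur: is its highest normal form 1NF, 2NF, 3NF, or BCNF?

Candidate keys: {BatchNo, PlantID}, {BatchNo, Weight}, {Material, PlantID}, {Material, Weight}. Prime attributes: {BatchNo, Material, PlantID, Weight}.
Material --> BatchNo: {Material}⁺ = {BatchNo, Material}, which is not all of the attributes, so the left side is not a superkey — BCNF is violated.
But every attribute on its right side ({BatchNo}) is prime, and the same holds for every other non-superkey FD, so 3NF still holds.

3NF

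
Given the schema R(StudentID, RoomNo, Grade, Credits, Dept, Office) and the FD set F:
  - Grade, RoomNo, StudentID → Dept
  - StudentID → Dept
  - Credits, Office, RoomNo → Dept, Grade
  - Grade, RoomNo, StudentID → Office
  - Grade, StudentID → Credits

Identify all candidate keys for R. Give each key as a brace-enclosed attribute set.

Attributes never on any right-hand side: {RoomNo, StudentID} — every candidate key must contain all of them.
{Grade, RoomNo, StudentID}⁺ = {Credits, Dept, Grade, Office, RoomNo, StudentID}, which is every attribute, so {Grade, RoomNo, StudentID} is a candidate key.
{Credits, Office, RoomNo, StudentID}⁺ = {Credits, Dept, Grade, Office, RoomNo, StudentID}, which is every attribute, so {Credits, Office, RoomNo, StudentID} is a candidate key.
These are minimal and exhaustive — every other superkey contains one of them.

{Credits, Office, RoomNo, StudentID}, {Grade, RoomNo, StudentID}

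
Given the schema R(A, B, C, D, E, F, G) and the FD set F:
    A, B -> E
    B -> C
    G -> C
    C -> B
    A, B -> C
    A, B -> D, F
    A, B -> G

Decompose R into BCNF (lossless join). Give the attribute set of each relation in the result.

Candidate keys of the original relation: {A, B}, {A, C}, {A, G}.
{A, B, C, D, E, F, G}: {B} determines {B, C} here but is not a superkey — split on B -> C, giving {B, C} and {A, B, D, E, F, G}.
{B, C} is in BCNF.
{A, B, D, E, F, G}: {G} determines {B, G} here but is not a superkey — split on G -> B, giving {B, G} and {A, D, E, F, G}.
{B, G} is in BCNF.
{A, D, E, F, G} is in BCNF.

{A, D, E, F, G}; {B, C}; {B, G}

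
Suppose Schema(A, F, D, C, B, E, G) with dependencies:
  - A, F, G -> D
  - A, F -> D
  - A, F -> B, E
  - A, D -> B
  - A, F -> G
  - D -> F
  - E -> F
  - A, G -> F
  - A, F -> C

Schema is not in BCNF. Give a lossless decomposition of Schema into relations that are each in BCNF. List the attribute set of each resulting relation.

{A, B, C, D, E, G}; {D, F}

Candidate keys of the original relation: {A, D}, {A, E}, {A, F}, {A, G}.
Within {A, B, C, D, E, F, G}: {D}⁺ ∩ {A, B, C, D, E, F, G} = {D, F}, not the whole set, so D -> F violates BCNF; decompose into {D, F} and {A, B, C, D, E, G}.
{D, F}: every determinant is a superkey — BCNF.
{A, B, C, D, E, G}: every determinant is a superkey — BCNF.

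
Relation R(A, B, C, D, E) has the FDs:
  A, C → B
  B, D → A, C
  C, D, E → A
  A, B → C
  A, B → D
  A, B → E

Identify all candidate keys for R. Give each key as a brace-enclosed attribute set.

{A, B}, {A, C}, {B, D}, {C, D, E}

{A, B} is a candidate key since {A, B}⁺ = {A, B, C, D, E} covers every attribute.
{A, C} is a candidate key since {A, C}⁺ = {A, B, C, D, E} covers every attribute.
{B, D} is a candidate key since {B, D}⁺ = {A, B, C, D, E} covers every attribute.
{C, D, E} is a candidate key since {C, D, E}⁺ = {A, B, C, D, E} covers every attribute.
These are minimal and exhaustive — every other superkey contains one of them.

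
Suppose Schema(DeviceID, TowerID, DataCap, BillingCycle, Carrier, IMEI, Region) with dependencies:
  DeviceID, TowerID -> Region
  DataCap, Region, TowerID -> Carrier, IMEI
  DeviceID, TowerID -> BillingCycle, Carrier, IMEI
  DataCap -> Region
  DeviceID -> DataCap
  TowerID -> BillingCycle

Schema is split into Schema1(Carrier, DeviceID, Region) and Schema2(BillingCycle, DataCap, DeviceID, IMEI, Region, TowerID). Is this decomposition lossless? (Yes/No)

The shared attributes are {DeviceID, Region} and {DeviceID, Region}⁺ = {DataCap, DeviceID, Region}.
The closure covers neither Schema1 nor Schema2 entirely; the join is not lossless.

No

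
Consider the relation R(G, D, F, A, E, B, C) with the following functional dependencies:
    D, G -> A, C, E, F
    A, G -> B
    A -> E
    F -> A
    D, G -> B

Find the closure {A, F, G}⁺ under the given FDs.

{A, B, E, F, G}

Start with {A, F, G}.
A, G -> B applies; add {B} → now {A, B, F, G}.
A -> E applies; add {E} → now {A, B, E, F, G}.
No further FD applies.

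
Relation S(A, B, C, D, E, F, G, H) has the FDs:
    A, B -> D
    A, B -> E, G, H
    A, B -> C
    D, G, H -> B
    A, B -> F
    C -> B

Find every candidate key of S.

No FD produces {A}, so it must be in every candidate key.
{A, B}⁺ = {A, B, C, D, E, F, G, H}, which is every attribute, so {A, B} is a candidate key.
{A, C}⁺ = {A, B, C, D, E, F, G, H}, which is every attribute, so {A, C} is a candidate key.
{A, D, G, H}⁺ = {A, B, C, D, E, F, G, H}, which is every attribute, so {A, D, G, H} is a candidate key.
No proper subset of any of these is a key, and no other minimal superkey exists.

{A, B}, {A, C}, {A, D, G, H}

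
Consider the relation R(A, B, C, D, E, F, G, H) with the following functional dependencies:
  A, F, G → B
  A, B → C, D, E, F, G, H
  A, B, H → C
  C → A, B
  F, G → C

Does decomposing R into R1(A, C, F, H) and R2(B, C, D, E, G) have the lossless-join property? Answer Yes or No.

Yes

The shared attributes are {C} and {C}⁺ = {A, B, C, D, E, F, G, H}.
R1 is contained in that closure, so R1 ∩ R2 → R1 holds and the join is lossless.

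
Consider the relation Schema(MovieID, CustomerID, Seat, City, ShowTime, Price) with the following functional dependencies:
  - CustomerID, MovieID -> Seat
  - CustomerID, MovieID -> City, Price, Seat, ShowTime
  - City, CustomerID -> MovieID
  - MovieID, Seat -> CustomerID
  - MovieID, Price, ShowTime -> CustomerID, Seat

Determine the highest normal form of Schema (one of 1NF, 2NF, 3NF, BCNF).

Candidate keys: {City, CustomerID}, {CustomerID, MovieID}, {MovieID, Price, ShowTime}, {MovieID, Seat}. Prime attributes: {City, CustomerID, MovieID, Price, Seat, ShowTime}.
Each dependency's left side is a superkey — BCNF holds.

BCNF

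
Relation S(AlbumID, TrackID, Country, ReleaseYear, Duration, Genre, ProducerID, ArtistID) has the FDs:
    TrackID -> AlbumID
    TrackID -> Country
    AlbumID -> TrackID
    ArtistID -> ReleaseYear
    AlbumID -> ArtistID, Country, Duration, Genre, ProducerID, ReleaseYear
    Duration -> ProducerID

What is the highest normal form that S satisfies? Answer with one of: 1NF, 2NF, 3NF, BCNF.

Candidate keys: {AlbumID}, {TrackID}. Prime attributes: {AlbumID, TrackID}.
ArtistID -> ReleaseYear: {ArtistID}⁺ = {ArtistID, ReleaseYear}, which is not all of the attributes, so the left side is not a superkey — BCNF is violated.
ArtistID -> ReleaseYear determines the non-prime attribute {ReleaseYear} from a non-superkey — 3NF is violated.
Every candidate key is a single attribute, so no partial dependency is possible; 2NF holds.

2NF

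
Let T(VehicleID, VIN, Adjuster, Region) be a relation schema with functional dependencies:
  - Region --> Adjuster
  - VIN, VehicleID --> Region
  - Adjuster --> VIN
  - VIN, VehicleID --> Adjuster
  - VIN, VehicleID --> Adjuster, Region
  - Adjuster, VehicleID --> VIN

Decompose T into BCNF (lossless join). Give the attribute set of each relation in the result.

Candidate keys of the original relation: {Adjuster, VehicleID}, {Region, VehicleID}, {VIN, VehicleID}.
{Adjuster, Region, VIN, VehicleID}: {Region} determines {Adjuster, Region, VIN} here but is not a superkey — split on Region --> Adjuster, VIN, giving {Adjuster, Region, VIN} and {Region, VehicleID}.
{Adjuster, Region, VIN}: {Adjuster} determines {Adjuster, VIN} here but is not a superkey — split on Adjuster --> VIN, giving {Adjuster, VIN} and {Adjuster, Region}.
{Adjuster, VIN} is in BCNF.
{Adjuster, Region} is in BCNF.
{Region, VehicleID} is in BCNF.

{Adjuster, Region}; {Adjuster, VIN}; {Region, VehicleID}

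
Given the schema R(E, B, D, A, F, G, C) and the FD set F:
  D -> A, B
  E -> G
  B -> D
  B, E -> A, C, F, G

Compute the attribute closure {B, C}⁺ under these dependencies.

{A, B, C, D}

Start with {B, C}.
B -> D applies; add {D} → now {B, C, D}.
D -> A, B applies; add {A} → now {A, B, C, D}.
No further FD applies.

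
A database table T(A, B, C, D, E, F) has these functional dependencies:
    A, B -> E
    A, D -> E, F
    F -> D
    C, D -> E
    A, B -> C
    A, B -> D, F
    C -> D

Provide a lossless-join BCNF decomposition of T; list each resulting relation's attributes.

{A, B, C}; {A, E, F}; {C, D}; {D, F}

Candidate key of the original relation: {A, B}.
{A, B, C, D, E, F}: {A, D} determines {A, D, E, F} here but is not a superkey — split on A, D -> E, F, giving {A, D, E, F} and {A, B, C, D}.
{A, D, E, F}: {F} determines {D, F} here but is not a superkey — split on F -> D, giving {D, F} and {A, E, F}.
{D, F} has no BCNF violation.
{A, E, F} has no BCNF violation.
{A, B, C, D}: {C} determines {C, D} here but is not a superkey — split on C -> D, giving {C, D} and {A, B, C}.
{C, D} has no BCNF violation.
{A, B, C} has no BCNF violation.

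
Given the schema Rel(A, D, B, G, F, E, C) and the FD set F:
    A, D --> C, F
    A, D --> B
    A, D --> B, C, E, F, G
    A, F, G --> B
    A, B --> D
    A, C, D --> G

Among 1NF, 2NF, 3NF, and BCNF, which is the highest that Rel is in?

Candidate keys: {A, B}, {A, D}, {A, F, G}. Prime attributes: {A, B, D, F, G}.
Each dependency's left side is a superkey — BCNF holds.

BCNF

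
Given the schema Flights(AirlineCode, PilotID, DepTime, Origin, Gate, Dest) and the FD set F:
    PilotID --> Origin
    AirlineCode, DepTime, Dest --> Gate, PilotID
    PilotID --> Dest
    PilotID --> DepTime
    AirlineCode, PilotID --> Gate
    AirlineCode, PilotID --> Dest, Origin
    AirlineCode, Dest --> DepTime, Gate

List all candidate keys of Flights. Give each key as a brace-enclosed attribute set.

{AirlineCode, Dest}, {AirlineCode, PilotID}

{AirlineCode} never appears on the right of any FD, so every key must include it.
Closure of {AirlineCode, Dest} is {AirlineCode, DepTime, Dest, Gate, Origin, PilotID}, the whole schema; {AirlineCode, Dest} is a candidate key.
Closure of {AirlineCode, PilotID} is {AirlineCode, DepTime, Dest, Gate, Origin, PilotID}, the whole schema; {AirlineCode, PilotID} is a candidate key.
No proper subset of any of these is a key, and no other minimal superkey exists.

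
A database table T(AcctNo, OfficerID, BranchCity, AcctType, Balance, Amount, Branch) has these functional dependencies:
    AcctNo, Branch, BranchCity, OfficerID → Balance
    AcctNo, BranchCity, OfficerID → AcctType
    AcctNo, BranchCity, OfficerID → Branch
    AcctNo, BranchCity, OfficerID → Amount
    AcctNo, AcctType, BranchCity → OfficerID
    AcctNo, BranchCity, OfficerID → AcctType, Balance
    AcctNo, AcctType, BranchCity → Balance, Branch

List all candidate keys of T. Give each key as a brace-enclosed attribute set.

{AcctNo, AcctType, BranchCity}, {AcctNo, BranchCity, OfficerID}

Attributes never on any right-hand side: {AcctNo, BranchCity} — every candidate key must contain all of them.
{AcctNo, AcctType, BranchCity}⁺ = {AcctNo, AcctType, Amount, Balance, Branch, BranchCity, OfficerID}, which is every attribute, so {AcctNo, AcctType, BranchCity} is a candidate key.
{AcctNo, BranchCity, OfficerID}⁺ = {AcctNo, AcctType, Amount, Balance, Branch, BranchCity, OfficerID}, which is every attribute, so {AcctNo, BranchCity, OfficerID} is a candidate key.
These are minimal and exhaustive — every other superkey contains one of them.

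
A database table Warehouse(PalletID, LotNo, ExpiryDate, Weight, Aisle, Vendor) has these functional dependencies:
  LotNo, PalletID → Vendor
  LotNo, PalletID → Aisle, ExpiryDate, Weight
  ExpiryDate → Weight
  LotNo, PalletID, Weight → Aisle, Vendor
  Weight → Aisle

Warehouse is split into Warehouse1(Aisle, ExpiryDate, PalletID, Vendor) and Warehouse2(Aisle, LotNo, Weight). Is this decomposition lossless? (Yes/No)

No

Warehouse1 ∩ Warehouse2 = {Aisle}; its closure under F is {Aisle}.
The closure covers neither Warehouse1 nor Warehouse2 entirely; the join is not lossless.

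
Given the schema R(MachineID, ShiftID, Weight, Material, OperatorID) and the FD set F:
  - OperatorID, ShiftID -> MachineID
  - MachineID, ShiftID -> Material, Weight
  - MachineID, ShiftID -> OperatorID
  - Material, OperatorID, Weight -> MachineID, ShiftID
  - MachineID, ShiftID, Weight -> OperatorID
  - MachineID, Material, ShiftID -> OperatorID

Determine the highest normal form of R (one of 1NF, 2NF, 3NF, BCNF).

Candidate keys: {MachineID, ShiftID}, {Material, OperatorID, Weight}, {OperatorID, ShiftID}. Prime attributes: {MachineID, Material, OperatorID, ShiftID, Weight}.
Each dependency's left side is a superkey — BCNF holds.

BCNF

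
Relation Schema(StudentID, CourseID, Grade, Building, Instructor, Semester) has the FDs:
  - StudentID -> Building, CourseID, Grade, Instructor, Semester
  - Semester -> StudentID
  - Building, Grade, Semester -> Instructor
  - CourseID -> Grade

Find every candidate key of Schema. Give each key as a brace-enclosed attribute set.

{Semester}, {StudentID}

{Semester}⁺ = {Building, CourseID, Grade, Instructor, Semester, StudentID}, which is every attribute, so {Semester} is a candidate key.
{StudentID}⁺ = {Building, CourseID, Grade, Instructor, Semester, StudentID}, which is every attribute, so {StudentID} is a candidate key.
These are minimal and exhaustive — every other superkey contains one of them.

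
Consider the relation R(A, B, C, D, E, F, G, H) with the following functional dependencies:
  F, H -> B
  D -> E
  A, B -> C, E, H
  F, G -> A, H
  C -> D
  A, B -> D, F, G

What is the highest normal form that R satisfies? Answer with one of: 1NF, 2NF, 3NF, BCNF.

2NF

Candidate keys: {A, B}, {A, F, H}, {F, G}. Prime attributes: {A, B, F, G, H}.
F, H -> B breaks BCNF: {F, H}⁺ = {B, F, H}, so {F, H} is not a superkey.
D -> E has non-prime {E} on the right and a non-superkey on the left, so 3NF fails.
No non-prime attribute depends on a proper subset of any candidate key, so 2NF holds.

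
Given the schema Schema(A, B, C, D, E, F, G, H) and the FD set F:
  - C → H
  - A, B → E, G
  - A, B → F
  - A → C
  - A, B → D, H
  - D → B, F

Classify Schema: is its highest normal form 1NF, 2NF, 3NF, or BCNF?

1NF

Candidate keys: {A, B}, {A, D}. Prime attributes: {A, B, D}.
C → H: {C}⁺ = {C, H}, which is not all of the attributes, so the left side is not a superkey — BCNF is violated.
C → H has non-prime {H} on the right and a non-superkey on the left, so 3NF fails.
{A} is a proper subset of the key {A, B}, and {A}⁺ contains the non-prime attributes {C, H} — a partial dependency, so 2NF is violated.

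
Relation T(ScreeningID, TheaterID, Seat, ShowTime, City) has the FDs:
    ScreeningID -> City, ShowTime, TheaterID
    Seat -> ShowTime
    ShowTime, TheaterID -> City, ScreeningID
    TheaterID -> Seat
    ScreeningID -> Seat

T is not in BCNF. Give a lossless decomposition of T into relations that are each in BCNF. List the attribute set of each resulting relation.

{City, ScreeningID, Seat, TheaterID}; {Seat, ShowTime}

Candidate keys of the original relation: {ScreeningID}, {TheaterID}.
{City, ScreeningID, Seat, ShowTime, TheaterID}: {Seat} determines {Seat, ShowTime} here but is not a superkey — split on Seat -> ShowTime, giving {Seat, ShowTime} and {City, ScreeningID, Seat, TheaterID}.
{Seat, ShowTime} is in BCNF.
{City, ScreeningID, Seat, TheaterID} is in BCNF.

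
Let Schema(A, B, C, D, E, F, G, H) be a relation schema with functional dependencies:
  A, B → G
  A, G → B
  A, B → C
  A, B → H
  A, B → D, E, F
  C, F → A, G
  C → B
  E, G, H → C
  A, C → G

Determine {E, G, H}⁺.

Start with {E, G, H}.
E, G, H → C applies; add {C} → now {C, E, G, H}.
C → B applies; add {B} → now {B, C, E, G, H}.
No further FD applies.

{B, C, E, G, H}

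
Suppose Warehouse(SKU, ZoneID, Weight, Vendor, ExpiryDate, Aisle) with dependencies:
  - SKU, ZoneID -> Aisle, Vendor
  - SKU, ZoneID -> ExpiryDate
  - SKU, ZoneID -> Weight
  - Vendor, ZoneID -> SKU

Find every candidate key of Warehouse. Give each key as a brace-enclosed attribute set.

{SKU, ZoneID}, {Vendor, ZoneID}

{ZoneID} never appears on the right of any FD, so every key must include it.
{SKU, ZoneID}⁺ = {Aisle, ExpiryDate, SKU, Vendor, Weight, ZoneID} — all of the relation — so {SKU, ZoneID} is a candidate key.
{Vendor, ZoneID}⁺ = {Aisle, ExpiryDate, SKU, Vendor, Weight, ZoneID} — all of the relation — so {Vendor, ZoneID} is a candidate key.
These are minimal and exhaustive — every other superkey contains one of them.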